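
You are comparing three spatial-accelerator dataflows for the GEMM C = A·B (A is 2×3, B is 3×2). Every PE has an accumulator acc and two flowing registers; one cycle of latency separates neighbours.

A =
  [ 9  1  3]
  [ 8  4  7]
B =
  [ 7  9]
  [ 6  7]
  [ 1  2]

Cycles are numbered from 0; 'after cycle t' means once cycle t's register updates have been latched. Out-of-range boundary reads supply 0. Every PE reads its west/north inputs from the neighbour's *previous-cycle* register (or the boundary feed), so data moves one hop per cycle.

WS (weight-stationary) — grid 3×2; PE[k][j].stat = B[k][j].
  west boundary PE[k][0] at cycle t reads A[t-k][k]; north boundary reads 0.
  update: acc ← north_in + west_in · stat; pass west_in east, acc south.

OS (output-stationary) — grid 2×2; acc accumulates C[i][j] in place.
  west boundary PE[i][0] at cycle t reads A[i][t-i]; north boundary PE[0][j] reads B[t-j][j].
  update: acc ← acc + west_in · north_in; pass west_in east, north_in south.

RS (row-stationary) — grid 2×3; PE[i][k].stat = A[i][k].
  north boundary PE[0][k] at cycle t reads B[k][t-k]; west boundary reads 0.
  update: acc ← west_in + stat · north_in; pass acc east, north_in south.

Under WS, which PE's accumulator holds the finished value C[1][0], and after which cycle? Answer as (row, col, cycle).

(row, col, cycle) = (2, 0, 3)

WS: C[1][0] accumulates in PE[2][0]:
  @0  [2,0]  acc 0  |  →0  ↓0
  @1  [2,0]  acc 0  |  →0  ↓0
  @2  [2,0]  acc 72  |  →3  ↓72
  @3  [2,0]  acc 87  |  →7  ↓87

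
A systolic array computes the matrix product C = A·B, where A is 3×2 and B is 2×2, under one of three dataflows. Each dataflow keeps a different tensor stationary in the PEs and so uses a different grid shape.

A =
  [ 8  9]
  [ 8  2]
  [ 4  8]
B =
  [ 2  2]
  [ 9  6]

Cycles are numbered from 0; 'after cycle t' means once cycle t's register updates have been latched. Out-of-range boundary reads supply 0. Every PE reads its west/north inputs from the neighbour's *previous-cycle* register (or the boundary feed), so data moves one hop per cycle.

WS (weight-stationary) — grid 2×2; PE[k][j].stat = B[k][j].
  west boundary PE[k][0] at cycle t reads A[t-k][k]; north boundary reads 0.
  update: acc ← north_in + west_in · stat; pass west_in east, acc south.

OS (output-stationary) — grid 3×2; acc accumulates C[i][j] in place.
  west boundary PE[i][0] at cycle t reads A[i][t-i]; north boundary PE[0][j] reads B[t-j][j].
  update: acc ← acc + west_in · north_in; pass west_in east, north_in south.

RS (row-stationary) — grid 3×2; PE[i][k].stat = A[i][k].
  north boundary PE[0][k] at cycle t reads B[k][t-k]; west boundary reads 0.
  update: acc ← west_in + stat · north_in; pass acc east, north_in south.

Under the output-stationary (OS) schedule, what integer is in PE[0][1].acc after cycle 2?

OS 3×2: PE[0][1] cycle-by-cycle (with neighbour feeds):
  @0  [0,0]  acc 16  |  →8  ↓2
  @0  [0,1]  acc 0  |  →0  ↓0
  @1  [0,0]  acc 97  |  →9  ↓9
  @1  [0,1]  acc 16  |  →8  ↓2
  @2  [0,0]  acc 97  |  →0  ↓0
  @2  [0,1]  acc 70  |  →9  ↓6

PE[0][1].acc = 70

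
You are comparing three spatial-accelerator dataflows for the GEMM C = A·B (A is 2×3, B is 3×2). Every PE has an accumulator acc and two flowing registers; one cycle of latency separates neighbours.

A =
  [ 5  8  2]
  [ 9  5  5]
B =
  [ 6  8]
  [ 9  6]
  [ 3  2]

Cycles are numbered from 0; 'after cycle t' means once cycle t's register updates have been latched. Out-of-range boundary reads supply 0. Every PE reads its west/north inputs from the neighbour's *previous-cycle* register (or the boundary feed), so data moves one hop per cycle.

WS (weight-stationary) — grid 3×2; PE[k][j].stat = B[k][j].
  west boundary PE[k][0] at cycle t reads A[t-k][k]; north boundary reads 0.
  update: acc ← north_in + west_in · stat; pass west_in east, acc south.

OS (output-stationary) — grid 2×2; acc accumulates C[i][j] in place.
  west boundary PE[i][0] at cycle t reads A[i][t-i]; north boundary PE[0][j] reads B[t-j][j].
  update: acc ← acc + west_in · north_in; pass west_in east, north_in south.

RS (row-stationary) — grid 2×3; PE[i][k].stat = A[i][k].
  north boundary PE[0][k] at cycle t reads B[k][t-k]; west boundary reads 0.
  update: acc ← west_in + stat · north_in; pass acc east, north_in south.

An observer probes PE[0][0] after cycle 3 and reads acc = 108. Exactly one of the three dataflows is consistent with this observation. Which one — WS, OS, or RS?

dataflow = OS

— WS: 3×2; PE[0][0] trace:
  step 0 · PE0,0: acc=30; fwd→5 fwd↓30
  step 1 · PE0,0: acc=54; fwd→9 fwd↓54
  step 2 · PE0,0: acc=0; fwd→0 fwd↓0
  step 3 · PE0,0: acc=0; fwd→0 fwd↓0
— OS: 2×2; PE[0][0] trace:
  step 0 · PE0,0: acc=30; fwd→5 fwd↓6
  step 1 · PE0,0: acc=102; fwd→8 fwd↓9
  step 2 · PE0,0: acc=108; fwd→2 fwd↓3
  step 3 · PE0,0: acc=108; fwd→0 fwd↓0
— RS: 2×3; PE[0][0] trace:
  step 0 · PE0,0: acc=30; fwd→30 fwd↓6
  step 1 · PE0,0: acc=40; fwd→40 fwd↓8
  step 2 · PE0,0: acc=0; fwd→0 fwd↓0
  step 3 · PE0,0: acc=0; fwd→0 fwd↓0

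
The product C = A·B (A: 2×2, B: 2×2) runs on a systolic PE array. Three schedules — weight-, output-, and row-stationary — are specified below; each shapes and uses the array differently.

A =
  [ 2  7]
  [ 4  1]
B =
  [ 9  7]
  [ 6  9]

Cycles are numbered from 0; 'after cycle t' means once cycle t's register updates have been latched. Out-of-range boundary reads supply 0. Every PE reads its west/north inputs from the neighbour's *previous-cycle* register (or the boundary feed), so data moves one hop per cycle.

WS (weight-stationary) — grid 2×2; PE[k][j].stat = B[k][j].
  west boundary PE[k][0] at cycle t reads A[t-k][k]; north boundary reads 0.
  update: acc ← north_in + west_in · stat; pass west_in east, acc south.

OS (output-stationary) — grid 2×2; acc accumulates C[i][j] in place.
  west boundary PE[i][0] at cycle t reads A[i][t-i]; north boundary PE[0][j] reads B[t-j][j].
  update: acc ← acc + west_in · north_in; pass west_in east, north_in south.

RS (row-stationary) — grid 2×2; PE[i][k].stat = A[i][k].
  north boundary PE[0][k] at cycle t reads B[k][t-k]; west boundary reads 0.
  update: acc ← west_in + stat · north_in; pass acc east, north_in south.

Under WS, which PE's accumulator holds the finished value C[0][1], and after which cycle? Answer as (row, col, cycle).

(row, col, cycle) = (1, 1, 2)

WS — PE[1][1] is where C[0][1] collects:
  0: (1,1).acc=0  regs=<0,0>
  1: (1,1).acc=0  regs=<0,0>
  2: (1,1).acc=77  regs=<7,77>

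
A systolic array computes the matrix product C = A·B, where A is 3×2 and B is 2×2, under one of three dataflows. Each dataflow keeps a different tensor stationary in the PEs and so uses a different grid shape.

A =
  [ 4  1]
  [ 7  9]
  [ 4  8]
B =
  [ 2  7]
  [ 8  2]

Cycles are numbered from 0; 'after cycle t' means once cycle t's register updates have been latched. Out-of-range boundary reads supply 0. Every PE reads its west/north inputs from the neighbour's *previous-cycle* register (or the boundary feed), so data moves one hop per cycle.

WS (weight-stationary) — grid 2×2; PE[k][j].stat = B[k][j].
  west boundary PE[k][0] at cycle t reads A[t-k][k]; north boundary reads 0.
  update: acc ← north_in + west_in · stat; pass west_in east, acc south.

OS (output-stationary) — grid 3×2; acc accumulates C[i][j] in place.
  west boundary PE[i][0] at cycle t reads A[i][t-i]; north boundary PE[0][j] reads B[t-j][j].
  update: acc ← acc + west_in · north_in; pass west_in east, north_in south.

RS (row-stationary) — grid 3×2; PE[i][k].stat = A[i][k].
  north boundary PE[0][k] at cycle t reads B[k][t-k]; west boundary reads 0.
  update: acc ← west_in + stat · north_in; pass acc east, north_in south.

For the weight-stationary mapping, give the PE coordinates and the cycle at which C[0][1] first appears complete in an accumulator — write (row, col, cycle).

(row, col, cycle) = (1, 1, 2)

WS: C[0][1] accumulates in PE[1][1]:
  t=0 PE[1][1]: acc=0 h=0 v=0
  t=1 PE[1][1]: acc=0 h=0 v=0
  t=2 PE[1][1]: acc=30 h=1 v=30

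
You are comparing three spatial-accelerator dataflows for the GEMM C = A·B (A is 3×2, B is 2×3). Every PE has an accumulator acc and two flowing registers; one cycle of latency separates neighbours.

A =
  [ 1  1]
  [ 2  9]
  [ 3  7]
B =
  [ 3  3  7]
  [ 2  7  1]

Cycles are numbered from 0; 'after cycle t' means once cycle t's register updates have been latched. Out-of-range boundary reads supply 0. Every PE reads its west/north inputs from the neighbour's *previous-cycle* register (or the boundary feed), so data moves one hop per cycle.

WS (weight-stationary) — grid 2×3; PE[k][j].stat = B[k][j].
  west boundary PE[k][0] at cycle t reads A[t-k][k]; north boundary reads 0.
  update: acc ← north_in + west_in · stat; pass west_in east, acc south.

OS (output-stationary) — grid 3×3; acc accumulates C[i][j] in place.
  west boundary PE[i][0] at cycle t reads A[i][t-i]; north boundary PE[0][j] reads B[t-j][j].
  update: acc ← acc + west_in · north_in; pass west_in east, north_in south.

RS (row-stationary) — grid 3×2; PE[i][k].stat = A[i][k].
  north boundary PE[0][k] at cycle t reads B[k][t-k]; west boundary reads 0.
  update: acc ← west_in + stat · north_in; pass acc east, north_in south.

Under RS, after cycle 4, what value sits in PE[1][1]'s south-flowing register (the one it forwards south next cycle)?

register = 1

RS on a 3×2 grid — tracing PE[1][1] and its feeders:
  cycle 0: PE[0][1] → acc 0, east 0, south 0
  cycle 0: PE[1][0] → acc 0, east 0, south 0
  cycle 0: PE[1][1] → acc 0, east 0, south 0
  cycle 1: PE[0][1] → acc 5, east 5, south 2
  cycle 1: PE[1][0] → acc 6, east 6, south 3
  cycle 1: PE[1][1] → acc 0, east 0, south 0
  cycle 2: PE[0][1] → acc 10, east 10, south 7
  cycle 2: PE[1][0] → acc 6, east 6, south 3
  cycle 2: PE[1][1] → acc 24, east 24, south 2
  cycle 3: PE[0][1] → acc 8, east 8, south 1
  cycle 3: PE[1][0] → acc 14, east 14, south 7
  cycle 3: PE[1][1] → acc 69, east 69, south 7
  cycle 4: PE[0][1] → acc 0, east 0, south 0
  cycle 4: PE[1][0] → acc 0, east 0, south 0
  cycle 4: PE[1][1] → acc 23, east 23, south 1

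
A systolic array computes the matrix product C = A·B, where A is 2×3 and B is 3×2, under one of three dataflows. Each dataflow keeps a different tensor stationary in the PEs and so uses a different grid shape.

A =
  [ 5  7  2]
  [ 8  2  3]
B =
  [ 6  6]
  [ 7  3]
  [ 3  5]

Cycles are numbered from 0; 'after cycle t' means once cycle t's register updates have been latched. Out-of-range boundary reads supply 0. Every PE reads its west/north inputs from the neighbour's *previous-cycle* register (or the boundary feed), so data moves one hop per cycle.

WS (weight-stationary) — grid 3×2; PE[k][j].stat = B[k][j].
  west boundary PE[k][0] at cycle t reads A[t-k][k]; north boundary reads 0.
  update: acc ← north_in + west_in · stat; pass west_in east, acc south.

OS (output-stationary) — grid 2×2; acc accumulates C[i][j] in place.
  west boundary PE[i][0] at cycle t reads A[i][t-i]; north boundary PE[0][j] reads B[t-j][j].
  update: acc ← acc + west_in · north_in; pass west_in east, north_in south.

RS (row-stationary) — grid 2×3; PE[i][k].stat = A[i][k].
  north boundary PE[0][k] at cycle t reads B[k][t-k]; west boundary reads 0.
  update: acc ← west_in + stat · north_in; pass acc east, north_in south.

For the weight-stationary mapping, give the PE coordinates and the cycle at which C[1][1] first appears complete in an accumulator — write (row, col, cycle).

Under WS, C[1][1] lands at PE[2][1]:
  @0  [2,1]  acc 0  |  →0  ↓0
  @1  [2,1]  acc 0  |  →0  ↓0
  @2  [2,1]  acc 0  |  →0  ↓0
  @3  [2,1]  acc 61  |  →2  ↓61
  @4  [2,1]  acc 69  |  →3  ↓69

(row, col, cycle) = (2, 1, 4)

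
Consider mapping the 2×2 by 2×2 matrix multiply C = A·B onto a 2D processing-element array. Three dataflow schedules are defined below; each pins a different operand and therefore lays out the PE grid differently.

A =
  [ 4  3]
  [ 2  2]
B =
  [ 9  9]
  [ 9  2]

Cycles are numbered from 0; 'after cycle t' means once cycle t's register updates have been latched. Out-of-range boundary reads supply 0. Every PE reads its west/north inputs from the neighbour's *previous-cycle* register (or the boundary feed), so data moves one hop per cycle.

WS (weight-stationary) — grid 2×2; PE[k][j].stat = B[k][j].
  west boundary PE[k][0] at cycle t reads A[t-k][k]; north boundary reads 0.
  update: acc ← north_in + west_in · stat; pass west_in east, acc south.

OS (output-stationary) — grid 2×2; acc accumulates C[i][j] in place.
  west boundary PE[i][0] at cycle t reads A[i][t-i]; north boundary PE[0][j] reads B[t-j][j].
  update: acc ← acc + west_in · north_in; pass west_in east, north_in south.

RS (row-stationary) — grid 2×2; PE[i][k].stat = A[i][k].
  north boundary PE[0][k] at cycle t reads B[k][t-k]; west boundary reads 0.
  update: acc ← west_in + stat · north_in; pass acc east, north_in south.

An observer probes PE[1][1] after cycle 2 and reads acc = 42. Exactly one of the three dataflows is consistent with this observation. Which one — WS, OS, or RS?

WS (2×2 grid), PE[1][1]:
  t=0 PE[1][1]: acc=0 h=0 v=0
  t=1 PE[1][1]: acc=0 h=0 v=0
  t=2 PE[1][1]: acc=42 h=3 v=42
OS (2×2 grid), PE[1][1]:
  t=0 PE[1][1]: acc=0 h=0 v=0
  t=1 PE[1][1]: acc=0 h=0 v=0
  t=2 PE[1][1]: acc=18 h=2 v=9
RS (2×2 grid), PE[1][1]:
  t=0 PE[1][1]: acc=0 h=0 v=0
  t=1 PE[1][1]: acc=0 h=0 v=0
  t=2 PE[1][1]: acc=36 h=36 v=9

dataflow = WS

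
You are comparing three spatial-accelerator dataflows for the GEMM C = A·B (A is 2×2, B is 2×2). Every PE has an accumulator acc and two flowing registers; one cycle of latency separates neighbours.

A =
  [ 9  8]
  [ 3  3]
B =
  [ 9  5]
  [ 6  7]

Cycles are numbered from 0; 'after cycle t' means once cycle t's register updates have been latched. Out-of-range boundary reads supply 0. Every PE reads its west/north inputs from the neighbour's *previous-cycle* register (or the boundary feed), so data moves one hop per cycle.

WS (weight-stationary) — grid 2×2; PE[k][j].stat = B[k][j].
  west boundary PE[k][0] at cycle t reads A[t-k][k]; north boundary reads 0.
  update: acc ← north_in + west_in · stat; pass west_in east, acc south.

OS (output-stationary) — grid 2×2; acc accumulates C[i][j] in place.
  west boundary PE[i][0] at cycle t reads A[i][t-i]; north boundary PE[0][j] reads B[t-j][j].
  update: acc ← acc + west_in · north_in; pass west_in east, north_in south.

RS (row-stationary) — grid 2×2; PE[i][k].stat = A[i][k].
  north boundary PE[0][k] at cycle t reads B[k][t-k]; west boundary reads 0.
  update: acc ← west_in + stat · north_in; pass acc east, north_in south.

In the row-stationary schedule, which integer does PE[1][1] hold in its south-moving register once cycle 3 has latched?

Tracing RS — 2×2 array, target PE[1][1]:
  cycle 0: PE[0][1] → acc 0, east 0, south 0
  cycle 0: PE[1][0] → acc 0, east 0, south 0
  cycle 0: PE[1][1] → acc 0, east 0, south 0
  cycle 1: PE[0][1] → acc 129, east 129, south 6
  cycle 1: PE[1][0] → acc 27, east 27, south 9
  cycle 1: PE[1][1] → acc 0, east 0, south 0
  cycle 2: PE[0][1] → acc 101, east 101, south 7
  cycle 2: PE[1][0] → acc 15, east 15, south 5
  cycle 2: PE[1][1] → acc 45, east 45, south 6
  cycle 3: PE[0][1] → acc 0, east 0, south 0
  cycle 3: PE[1][0] → acc 0, east 0, south 0
  cycle 3: PE[1][1] → acc 36, east 36, south 7

register = 7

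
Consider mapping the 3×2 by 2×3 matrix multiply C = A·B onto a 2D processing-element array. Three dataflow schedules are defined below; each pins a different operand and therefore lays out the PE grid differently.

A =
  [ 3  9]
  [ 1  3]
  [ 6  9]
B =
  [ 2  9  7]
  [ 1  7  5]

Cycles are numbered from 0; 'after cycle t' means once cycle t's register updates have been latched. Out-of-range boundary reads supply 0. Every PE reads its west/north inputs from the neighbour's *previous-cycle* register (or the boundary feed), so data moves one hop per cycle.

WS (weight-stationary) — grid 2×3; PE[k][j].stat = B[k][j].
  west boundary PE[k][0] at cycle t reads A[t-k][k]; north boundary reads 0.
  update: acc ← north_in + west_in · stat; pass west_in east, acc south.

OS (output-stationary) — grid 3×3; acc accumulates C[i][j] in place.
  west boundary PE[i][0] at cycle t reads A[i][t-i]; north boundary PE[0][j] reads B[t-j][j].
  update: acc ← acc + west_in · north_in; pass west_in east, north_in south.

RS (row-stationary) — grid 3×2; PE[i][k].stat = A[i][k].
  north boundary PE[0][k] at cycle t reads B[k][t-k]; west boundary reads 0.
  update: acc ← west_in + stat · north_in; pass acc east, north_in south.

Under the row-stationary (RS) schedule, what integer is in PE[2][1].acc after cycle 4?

PE[2][1].acc = 117

RS (3×2). Following PE[2][1] plus its west/north inputs:
  [0] (1,1) acc=0 (h:0 v:0)
  [0] (2,0) acc=0 (h:0 v:0)
  [0] (2,1) acc=0 (h:0 v:0)
  [1] (1,1) acc=0 (h:0 v:0)
  [1] (2,0) acc=0 (h:0 v:0)
  [1] (2,1) acc=0 (h:0 v:0)
  [2] (1,1) acc=5 (h:5 v:1)
  [2] (2,0) acc=12 (h:12 v:2)
  [2] (2,1) acc=0 (h:0 v:0)
  [3] (1,1) acc=30 (h:30 v:7)
  [3] (2,0) acc=54 (h:54 v:9)
  [3] (2,1) acc=21 (h:21 v:1)
  [4] (1,1) acc=22 (h:22 v:5)
  [4] (2,0) acc=42 (h:42 v:7)
  [4] (2,1) acc=117 (h:117 v:7)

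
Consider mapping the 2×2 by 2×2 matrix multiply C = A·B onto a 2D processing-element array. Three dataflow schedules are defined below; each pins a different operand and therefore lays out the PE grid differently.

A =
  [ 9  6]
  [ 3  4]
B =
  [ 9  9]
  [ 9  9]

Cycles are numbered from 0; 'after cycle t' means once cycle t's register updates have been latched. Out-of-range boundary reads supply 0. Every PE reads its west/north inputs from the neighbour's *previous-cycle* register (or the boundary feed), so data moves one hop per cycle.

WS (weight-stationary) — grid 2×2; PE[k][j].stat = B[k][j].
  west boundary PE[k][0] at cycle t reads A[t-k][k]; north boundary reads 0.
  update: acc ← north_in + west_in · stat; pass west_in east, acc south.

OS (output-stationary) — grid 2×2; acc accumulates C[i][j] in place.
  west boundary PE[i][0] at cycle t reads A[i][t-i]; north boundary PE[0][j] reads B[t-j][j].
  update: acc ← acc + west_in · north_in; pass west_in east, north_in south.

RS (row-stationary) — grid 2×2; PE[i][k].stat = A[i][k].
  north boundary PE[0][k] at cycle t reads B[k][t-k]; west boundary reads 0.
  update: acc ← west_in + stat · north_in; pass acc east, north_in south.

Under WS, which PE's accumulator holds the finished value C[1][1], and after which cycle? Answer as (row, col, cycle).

(row, col, cycle) = (1, 1, 3)

Under WS, C[1][1] lands at PE[1][1]:
  @0  [1,1]  acc 0  |  →0  ↓0
  @1  [1,1]  acc 0  |  →0  ↓0
  @2  [1,1]  acc 135  |  →6  ↓135
  @3  [1,1]  acc 63  |  →4  ↓63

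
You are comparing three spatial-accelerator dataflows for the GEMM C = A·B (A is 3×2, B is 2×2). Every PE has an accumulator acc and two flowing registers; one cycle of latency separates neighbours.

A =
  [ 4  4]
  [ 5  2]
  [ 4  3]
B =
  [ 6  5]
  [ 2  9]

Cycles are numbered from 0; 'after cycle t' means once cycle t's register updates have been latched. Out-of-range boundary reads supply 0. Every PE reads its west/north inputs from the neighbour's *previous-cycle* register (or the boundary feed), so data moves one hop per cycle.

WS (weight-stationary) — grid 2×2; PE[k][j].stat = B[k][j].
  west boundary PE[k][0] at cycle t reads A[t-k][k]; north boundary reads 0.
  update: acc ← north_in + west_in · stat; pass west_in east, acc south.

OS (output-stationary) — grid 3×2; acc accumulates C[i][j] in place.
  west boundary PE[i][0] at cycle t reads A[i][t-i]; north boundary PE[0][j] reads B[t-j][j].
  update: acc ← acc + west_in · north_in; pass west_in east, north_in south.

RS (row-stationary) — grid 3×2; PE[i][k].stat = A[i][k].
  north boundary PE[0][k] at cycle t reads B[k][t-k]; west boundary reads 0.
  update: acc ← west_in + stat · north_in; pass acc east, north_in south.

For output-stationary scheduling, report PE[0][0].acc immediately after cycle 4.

Tracing OS — 3×2 array, target PE[0][0]:
  step 0 · PE0,0: acc=24; fwd→4 fwd↓6
  step 1 · PE0,0: acc=32; fwd→4 fwd↓2
  step 2 · PE0,0: acc=32; fwd→0 fwd↓0
  step 3 · PE0,0: acc=32; fwd→0 fwd↓0
  step 4 · PE0,0: acc=32; fwd→0 fwd↓0

PE[0][0].acc = 32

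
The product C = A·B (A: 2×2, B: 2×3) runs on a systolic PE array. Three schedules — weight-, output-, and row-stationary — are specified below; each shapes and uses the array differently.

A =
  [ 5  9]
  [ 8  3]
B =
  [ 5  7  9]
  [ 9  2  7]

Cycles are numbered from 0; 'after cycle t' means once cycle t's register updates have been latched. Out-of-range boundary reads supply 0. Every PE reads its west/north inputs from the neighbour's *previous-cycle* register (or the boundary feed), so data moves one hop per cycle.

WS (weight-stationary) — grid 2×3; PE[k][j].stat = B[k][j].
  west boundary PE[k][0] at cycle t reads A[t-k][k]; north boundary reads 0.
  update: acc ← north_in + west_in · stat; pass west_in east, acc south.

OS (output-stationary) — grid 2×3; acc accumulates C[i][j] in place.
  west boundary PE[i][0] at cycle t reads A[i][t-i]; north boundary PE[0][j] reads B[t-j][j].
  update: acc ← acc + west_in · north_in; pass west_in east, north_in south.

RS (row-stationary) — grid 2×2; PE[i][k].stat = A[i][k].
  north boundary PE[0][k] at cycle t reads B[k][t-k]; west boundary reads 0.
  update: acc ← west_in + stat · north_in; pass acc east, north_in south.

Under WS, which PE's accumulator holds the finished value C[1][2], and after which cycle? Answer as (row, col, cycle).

WS — PE[1][2] is where C[1][2] collects:
  c0 r1c2: 0 / 0 / 0
  c1 r1c2: 0 / 0 / 0
  c2 r1c2: 0 / 0 / 0
  c3 r1c2: 108 / 9 / 108
  c4 r1c2: 93 / 3 / 93

(row, col, cycle) = (1, 2, 4)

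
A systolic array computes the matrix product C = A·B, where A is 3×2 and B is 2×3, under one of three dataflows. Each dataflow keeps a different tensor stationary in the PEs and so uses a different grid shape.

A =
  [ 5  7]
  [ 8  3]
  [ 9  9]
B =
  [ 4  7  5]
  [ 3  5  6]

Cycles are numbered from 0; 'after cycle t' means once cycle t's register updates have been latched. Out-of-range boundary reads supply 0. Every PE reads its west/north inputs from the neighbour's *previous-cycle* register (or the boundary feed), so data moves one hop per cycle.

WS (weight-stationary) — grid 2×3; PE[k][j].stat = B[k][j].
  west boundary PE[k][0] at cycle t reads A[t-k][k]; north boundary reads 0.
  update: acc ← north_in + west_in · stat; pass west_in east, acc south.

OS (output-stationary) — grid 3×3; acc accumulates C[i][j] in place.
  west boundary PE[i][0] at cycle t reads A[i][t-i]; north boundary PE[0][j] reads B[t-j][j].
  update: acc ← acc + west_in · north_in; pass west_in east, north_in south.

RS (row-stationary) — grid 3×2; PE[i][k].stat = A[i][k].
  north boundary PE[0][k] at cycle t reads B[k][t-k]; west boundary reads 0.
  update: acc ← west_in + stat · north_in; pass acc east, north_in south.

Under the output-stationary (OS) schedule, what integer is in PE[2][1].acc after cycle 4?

Tracing OS — 3×3 array, target PE[2][1]:
  cycle 0: PE[1][1] → acc 0, east 0, south 0
  cycle 0: PE[2][0] → acc 0, east 0, south 0
  cycle 0: PE[2][1] → acc 0, east 0, south 0
  cycle 1: PE[1][1] → acc 0, east 0, south 0
  cycle 1: PE[2][0] → acc 0, east 0, south 0
  cycle 1: PE[2][1] → acc 0, east 0, south 0
  cycle 2: PE[1][1] → acc 56, east 8, south 7
  cycle 2: PE[2][0] → acc 36, east 9, south 4
  cycle 2: PE[2][1] → acc 0, east 0, south 0
  cycle 3: PE[1][1] → acc 71, east 3, south 5
  cycle 3: PE[2][0] → acc 63, east 9, south 3
  cycle 3: PE[2][1] → acc 63, east 9, south 7
  cycle 4: PE[1][1] → acc 71, east 0, south 0
  cycle 4: PE[2][0] → acc 63, east 0, south 0
  cycle 4: PE[2][1] → acc 108, east 9, south 5

PE[2][1].acc = 108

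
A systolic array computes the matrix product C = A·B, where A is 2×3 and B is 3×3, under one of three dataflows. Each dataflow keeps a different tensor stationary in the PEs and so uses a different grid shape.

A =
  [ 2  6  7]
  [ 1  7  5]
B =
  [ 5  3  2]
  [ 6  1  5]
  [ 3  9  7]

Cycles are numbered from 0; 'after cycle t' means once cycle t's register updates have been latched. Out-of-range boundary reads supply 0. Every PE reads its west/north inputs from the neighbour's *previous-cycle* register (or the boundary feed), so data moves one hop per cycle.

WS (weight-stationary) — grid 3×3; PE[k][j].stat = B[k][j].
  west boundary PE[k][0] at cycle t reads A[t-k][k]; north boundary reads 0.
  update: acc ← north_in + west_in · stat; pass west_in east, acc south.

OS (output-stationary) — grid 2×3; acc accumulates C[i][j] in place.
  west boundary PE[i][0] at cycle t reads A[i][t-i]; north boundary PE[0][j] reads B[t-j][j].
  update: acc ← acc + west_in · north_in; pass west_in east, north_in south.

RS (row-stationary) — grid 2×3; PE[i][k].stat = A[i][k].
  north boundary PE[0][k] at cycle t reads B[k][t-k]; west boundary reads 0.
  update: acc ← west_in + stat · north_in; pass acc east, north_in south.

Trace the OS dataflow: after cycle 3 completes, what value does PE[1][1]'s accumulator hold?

Tracing OS — 2×3 array, target PE[1][1]:
  0: (0,1).acc=0  regs=<0,0>
  0: (1,0).acc=0  regs=<0,0>
  0: (1,1).acc=0  regs=<0,0>
  1: (0,1).acc=6  regs=<2,3>
  1: (1,0).acc=5  regs=<1,5>
  1: (1,1).acc=0  regs=<0,0>
  2: (0,1).acc=12  regs=<6,1>
  2: (1,0).acc=47  regs=<7,6>
  2: (1,1).acc=3  regs=<1,3>
  3: (0,1).acc=75  regs=<7,9>
  3: (1,0).acc=62  regs=<5,3>
  3: (1,1).acc=10  regs=<7,1>

PE[1][1].acc = 10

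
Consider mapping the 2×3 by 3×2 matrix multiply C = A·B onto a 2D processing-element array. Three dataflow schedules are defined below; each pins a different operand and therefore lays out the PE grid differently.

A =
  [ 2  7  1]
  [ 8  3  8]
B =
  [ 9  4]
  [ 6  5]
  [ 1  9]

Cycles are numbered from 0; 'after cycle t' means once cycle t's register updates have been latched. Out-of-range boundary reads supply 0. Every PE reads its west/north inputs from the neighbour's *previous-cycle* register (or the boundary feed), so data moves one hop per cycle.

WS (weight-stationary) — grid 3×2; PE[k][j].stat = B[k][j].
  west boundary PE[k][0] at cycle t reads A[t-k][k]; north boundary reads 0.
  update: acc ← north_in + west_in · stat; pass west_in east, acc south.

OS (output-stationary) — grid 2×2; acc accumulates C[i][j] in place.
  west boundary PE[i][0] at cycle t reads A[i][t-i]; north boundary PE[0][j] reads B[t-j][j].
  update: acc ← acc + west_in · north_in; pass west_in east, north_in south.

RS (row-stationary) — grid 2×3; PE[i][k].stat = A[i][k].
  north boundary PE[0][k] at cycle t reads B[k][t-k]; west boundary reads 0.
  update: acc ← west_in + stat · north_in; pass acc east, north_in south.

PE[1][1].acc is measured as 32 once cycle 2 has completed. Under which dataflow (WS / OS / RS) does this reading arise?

dataflow = OS

— WS: 3×2; PE[1][1] trace:
  step 0 · PE1,1: acc=0; fwd→0 fwd↓0
  step 1 · PE1,1: acc=0; fwd→0 fwd↓0
  step 2 · PE1,1: acc=43; fwd→7 fwd↓43
— OS: 2×2; PE[1][1] trace:
  step 0 · PE1,1: acc=0; fwd→0 fwd↓0
  step 1 · PE1,1: acc=0; fwd→0 fwd↓0
  step 2 · PE1,1: acc=32; fwd→8 fwd↓4
— RS: 2×3; PE[1][1] trace:
  step 0 · PE1,1: acc=0; fwd→0 fwd↓0
  step 1 · PE1,1: acc=0; fwd→0 fwd↓0
  step 2 · PE1,1: acc=90; fwd→90 fwd↓6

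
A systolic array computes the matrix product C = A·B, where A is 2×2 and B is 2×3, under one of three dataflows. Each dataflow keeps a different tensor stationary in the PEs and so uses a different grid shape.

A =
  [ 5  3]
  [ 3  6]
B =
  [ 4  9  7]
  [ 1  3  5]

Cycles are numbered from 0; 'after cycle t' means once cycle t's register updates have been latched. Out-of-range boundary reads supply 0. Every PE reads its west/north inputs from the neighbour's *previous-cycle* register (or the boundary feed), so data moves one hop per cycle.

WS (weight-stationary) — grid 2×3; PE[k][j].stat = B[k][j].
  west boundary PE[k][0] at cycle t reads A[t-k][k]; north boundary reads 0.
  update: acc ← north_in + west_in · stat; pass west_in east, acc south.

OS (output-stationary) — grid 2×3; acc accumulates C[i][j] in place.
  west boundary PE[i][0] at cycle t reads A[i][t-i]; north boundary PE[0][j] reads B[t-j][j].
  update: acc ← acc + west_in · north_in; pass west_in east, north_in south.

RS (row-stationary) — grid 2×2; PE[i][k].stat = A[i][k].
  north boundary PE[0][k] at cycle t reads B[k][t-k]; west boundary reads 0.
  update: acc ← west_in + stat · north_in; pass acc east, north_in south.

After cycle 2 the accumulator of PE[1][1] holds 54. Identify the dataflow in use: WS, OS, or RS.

dataflow = WS

WS (2×3 grid), PE[1][1]:
  cycle 0: PE[1][1] → acc 0, east 0, south 0
  cycle 1: PE[1][1] → acc 0, east 0, south 0
  cycle 2: PE[1][1] → acc 54, east 3, south 54
OS (2×3 grid), PE[1][1]:
  cycle 0: PE[1][1] → acc 0, east 0, south 0
  cycle 1: PE[1][1] → acc 0, east 0, south 0
  cycle 2: PE[1][1] → acc 27, east 3, south 9
RS (2×2 grid), PE[1][1]:
  cycle 0: PE[1][1] → acc 0, east 0, south 0
  cycle 1: PE[1][1] → acc 0, east 0, south 0
  cycle 2: PE[1][1] → acc 18, east 18, south 1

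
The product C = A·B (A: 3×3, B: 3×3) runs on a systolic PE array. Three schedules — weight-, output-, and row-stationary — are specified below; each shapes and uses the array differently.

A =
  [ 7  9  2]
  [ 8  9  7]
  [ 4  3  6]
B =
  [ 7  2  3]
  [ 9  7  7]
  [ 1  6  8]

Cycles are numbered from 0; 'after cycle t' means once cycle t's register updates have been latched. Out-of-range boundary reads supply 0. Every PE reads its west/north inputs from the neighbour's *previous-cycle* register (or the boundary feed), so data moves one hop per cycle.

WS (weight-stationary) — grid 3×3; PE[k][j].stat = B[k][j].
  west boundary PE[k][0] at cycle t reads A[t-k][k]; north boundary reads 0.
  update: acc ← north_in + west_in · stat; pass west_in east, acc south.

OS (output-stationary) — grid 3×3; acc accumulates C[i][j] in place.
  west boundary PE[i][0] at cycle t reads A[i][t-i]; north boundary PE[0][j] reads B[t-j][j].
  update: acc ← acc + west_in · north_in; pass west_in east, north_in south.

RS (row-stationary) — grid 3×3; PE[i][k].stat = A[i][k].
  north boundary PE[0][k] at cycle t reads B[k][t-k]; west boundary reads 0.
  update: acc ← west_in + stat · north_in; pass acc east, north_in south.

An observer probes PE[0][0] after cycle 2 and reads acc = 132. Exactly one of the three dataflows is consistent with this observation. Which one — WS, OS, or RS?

Under WS (3×3), PE[0][0]:
  step 0 · PE0,0: acc=49; fwd→7 fwd↓49
  step 1 · PE0,0: acc=56; fwd→8 fwd↓56
  step 2 · PE0,0: acc=28; fwd→4 fwd↓28
Under OS (3×3), PE[0][0]:
  step 0 · PE0,0: acc=49; fwd→7 fwd↓7
  step 1 · PE0,0: acc=130; fwd→9 fwd↓9
  step 2 · PE0,0: acc=132; fwd→2 fwd↓1
Under RS (3×3), PE[0][0]:
  step 0 · PE0,0: acc=49; fwd→49 fwd↓7
  step 1 · PE0,0: acc=14; fwd→14 fwd↓2
  step 2 · PE0,0: acc=21; fwd→21 fwd↓3

dataflow = OS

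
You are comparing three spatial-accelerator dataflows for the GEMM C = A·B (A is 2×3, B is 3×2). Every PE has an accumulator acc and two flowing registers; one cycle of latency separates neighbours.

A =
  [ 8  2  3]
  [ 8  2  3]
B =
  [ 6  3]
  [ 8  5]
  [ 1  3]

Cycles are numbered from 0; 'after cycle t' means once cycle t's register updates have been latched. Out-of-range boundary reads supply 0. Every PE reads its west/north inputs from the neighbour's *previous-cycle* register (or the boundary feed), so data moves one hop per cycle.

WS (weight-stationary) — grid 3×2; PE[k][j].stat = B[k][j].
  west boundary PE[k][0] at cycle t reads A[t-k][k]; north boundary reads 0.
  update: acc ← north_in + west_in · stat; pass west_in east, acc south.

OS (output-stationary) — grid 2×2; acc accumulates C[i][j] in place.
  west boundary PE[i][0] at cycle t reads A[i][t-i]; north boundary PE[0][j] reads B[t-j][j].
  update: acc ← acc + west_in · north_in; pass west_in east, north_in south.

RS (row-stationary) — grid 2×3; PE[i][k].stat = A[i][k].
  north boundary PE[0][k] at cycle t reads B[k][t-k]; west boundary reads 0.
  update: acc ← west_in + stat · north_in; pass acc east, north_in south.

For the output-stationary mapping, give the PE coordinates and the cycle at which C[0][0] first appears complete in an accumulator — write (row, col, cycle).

Under OS, C[0][0] lands at PE[0][0]:
  after 0 — PE[0][0] acc=48, pass-E 8, pass-S 6
  after 1 — PE[0][0] acc=64, pass-E 2, pass-S 8
  after 2 — PE[0][0] acc=67, pass-E 3, pass-S 1

(row, col, cycle) = (0, 0, 2)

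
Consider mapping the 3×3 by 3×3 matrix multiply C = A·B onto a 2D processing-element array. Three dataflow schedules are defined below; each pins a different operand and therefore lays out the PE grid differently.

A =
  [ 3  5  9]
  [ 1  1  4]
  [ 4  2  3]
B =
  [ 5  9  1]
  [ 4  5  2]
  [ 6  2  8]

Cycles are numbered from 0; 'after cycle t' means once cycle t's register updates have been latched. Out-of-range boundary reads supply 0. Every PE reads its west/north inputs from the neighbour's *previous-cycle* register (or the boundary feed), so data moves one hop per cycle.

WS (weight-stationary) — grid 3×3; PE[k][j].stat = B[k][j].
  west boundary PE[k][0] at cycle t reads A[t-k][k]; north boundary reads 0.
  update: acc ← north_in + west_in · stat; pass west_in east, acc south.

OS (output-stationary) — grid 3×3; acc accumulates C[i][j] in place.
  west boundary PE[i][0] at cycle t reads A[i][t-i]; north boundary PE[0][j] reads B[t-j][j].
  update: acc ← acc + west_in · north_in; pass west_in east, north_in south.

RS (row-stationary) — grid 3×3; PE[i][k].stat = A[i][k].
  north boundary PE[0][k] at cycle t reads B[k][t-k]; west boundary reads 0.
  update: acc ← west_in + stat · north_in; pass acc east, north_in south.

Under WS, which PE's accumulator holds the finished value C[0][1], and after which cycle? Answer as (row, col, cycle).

WS — PE[2][1] is where C[0][1] collects:
  c0 r2c1: 0 / 0 / 0
  c1 r2c1: 0 / 0 / 0
  c2 r2c1: 0 / 0 / 0
  c3 r2c1: 70 / 9 / 70

(row, col, cycle) = (2, 1, 3)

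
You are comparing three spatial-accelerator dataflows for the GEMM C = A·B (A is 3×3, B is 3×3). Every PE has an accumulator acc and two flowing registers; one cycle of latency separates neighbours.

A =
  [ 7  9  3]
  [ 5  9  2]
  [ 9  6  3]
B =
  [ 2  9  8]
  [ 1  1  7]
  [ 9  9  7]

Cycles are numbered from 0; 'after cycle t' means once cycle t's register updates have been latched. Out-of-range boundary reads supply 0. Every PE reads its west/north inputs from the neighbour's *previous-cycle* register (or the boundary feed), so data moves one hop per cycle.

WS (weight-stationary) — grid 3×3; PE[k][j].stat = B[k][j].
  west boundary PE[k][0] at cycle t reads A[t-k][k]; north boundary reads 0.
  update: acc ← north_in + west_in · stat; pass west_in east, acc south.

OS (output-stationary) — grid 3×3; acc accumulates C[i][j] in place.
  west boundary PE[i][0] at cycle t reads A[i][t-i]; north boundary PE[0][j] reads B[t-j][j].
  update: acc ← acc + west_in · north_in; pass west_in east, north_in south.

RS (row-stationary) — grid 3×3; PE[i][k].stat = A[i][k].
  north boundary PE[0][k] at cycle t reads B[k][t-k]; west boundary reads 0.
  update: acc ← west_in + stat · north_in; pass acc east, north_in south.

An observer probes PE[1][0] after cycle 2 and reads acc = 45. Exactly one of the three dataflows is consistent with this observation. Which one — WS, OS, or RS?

dataflow = RS

WS (3×3 grid), PE[1][0]:
  t=0 PE[1][0]: acc=0 h=0 v=0
  t=1 PE[1][0]: acc=23 h=9 v=23
  t=2 PE[1][0]: acc=19 h=9 v=19
OS (3×3 grid), PE[1][0]:
  t=0 PE[1][0]: acc=0 h=0 v=0
  t=1 PE[1][0]: acc=10 h=5 v=2
  t=2 PE[1][0]: acc=19 h=9 v=1
RS (3×3 grid), PE[1][0]:
  t=0 PE[1][0]: acc=0 h=0 v=0
  t=1 PE[1][0]: acc=10 h=10 v=2
  t=2 PE[1][0]: acc=45 h=45 v=9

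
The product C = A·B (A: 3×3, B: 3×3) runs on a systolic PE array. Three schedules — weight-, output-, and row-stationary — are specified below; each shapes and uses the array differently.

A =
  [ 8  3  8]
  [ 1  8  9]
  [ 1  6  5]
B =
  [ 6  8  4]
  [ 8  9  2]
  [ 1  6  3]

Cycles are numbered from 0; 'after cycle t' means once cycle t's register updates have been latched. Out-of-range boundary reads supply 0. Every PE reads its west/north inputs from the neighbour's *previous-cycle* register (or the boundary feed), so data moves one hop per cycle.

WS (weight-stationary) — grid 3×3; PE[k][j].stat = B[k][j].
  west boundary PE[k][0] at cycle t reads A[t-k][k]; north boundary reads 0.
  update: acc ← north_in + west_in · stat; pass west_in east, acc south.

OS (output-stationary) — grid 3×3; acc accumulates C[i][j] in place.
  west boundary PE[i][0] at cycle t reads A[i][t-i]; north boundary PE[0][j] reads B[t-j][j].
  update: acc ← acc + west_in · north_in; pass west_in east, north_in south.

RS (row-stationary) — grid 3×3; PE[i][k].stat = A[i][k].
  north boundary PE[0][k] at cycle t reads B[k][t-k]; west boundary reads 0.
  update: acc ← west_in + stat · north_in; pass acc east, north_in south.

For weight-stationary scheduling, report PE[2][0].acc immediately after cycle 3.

WS on a 3×3 grid — tracing PE[2][0] and its feeders:
  after 0 — PE[1][0] acc=0, pass-E 0, pass-S 0
  after 0 — PE[2][0] acc=0, pass-E 0, pass-S 0
  after 1 — PE[1][0] acc=72, pass-E 3, pass-S 72
  after 1 — PE[2][0] acc=0, pass-E 0, pass-S 0
  after 2 — PE[1][0] acc=70, pass-E 8, pass-S 70
  after 2 — PE[2][0] acc=80, pass-E 8, pass-S 80
  after 3 — PE[1][0] acc=54, pass-E 6, pass-S 54
  after 3 — PE[2][0] acc=79, pass-E 9, pass-S 79

PE[2][0].acc = 79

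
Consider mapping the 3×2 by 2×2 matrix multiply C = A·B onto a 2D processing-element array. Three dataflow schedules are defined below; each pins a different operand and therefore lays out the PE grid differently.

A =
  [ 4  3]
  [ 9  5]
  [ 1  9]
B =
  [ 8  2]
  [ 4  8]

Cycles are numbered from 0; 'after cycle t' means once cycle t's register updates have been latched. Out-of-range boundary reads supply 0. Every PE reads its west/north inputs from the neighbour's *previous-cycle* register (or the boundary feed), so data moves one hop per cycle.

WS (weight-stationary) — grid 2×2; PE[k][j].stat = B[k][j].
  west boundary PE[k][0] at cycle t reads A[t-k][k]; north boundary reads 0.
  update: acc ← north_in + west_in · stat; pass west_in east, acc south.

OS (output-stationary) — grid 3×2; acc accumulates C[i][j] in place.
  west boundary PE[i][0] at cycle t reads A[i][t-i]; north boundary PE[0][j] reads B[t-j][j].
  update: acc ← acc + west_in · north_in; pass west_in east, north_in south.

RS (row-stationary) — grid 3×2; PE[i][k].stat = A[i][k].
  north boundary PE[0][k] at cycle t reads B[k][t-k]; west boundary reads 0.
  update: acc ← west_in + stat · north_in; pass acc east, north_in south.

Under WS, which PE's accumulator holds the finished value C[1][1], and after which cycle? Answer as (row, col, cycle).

WS: C[1][1] accumulates in PE[1][1]:
  step 0 · PE1,1: acc=0; fwd→0 fwd↓0
  step 1 · PE1,1: acc=0; fwd→0 fwd↓0
  step 2 · PE1,1: acc=32; fwd→3 fwd↓32
  step 3 · PE1,1: acc=58; fwd→5 fwd↓58

(row, col, cycle) = (1, 1, 3)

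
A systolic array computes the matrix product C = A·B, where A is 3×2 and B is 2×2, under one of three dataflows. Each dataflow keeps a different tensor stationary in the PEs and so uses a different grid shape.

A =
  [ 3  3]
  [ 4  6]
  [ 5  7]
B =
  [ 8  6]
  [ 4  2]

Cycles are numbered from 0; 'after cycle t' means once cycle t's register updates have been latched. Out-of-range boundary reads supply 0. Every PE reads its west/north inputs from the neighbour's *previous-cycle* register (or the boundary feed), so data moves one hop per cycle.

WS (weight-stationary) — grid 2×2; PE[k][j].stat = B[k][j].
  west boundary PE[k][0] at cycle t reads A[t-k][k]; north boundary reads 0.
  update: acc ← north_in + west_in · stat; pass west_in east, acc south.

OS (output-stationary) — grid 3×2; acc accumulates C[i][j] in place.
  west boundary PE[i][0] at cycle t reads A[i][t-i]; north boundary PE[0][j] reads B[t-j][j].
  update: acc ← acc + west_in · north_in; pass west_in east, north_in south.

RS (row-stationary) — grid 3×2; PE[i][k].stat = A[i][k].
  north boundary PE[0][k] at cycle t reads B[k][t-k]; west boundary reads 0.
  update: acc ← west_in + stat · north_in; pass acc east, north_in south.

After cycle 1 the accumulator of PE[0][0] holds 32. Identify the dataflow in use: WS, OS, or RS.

dataflow = WS

Under WS (2×2), PE[0][0]:
  @0  [0,0]  acc 24  |  →3  ↓24
  @1  [0,0]  acc 32  |  →4  ↓32
Under OS (3×2), PE[0][0]:
  @0  [0,0]  acc 24  |  →3  ↓8
  @1  [0,0]  acc 36  |  →3  ↓4
Under RS (3×2), PE[0][0]:
  @0  [0,0]  acc 24  |  →24  ↓8
  @1  [0,0]  acc 18  |  →18  ↓6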